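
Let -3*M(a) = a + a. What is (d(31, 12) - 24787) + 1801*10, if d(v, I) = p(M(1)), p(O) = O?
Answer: -20333/3 ≈ -6777.7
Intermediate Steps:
M(a) = -2*a/3 (M(a) = -(a + a)/3 = -2*a/3)
d(v, I) = -2/3 (d(v, I) = -2/3*1 = -2/3)
(d(31, 12) - 24787) + 1801*10 = (-2/3 - 24787) + 1801*10 = -74363/3 + 18010 = -20333/3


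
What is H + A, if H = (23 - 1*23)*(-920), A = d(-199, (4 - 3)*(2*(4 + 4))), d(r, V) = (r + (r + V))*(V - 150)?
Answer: 51188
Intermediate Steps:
d(r, V) = (-150 + V)*(V + 2*r) (d(r, V) = (r + (V + r))*(-150 + V) = (V + 2*r)*(-150 + V) = (-150 + V)*(V + 2*r))
A = 51188 (A = ((4 - 3)*(2*(4 + 4)))**2 - 300*(-199) - 150*(4 - 3)*2*(4 + 4) + 2*((4 - 3)*(2*(4 + 4)))*(-199) = (1*(2*8))**2 + 59700 - 150*2*8 + 2*(1*(2*8))*(-199) = (1*16)**2 + 59700 - 150*16 + 2*(1*16)*(-199) = 16**2 + 59700 - 150*16 + 2*16*(-199) = 256 + 59700 - 2400 - 6368 = 51188)
H = 0 (H = (23 - 23)*(-920) = 0*(-920) = 0)
H + A = 0 + 51188 = 51188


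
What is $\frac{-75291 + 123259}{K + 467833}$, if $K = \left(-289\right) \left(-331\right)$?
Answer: $\frac{11992}{140873} \approx 0.085126$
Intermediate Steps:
$K = 95659$
$\frac{-75291 + 123259}{K + 467833} = \frac{-75291 + 123259}{95659 + 467833} = \frac{47968}{563492} = 47968 \cdot \frac{1}{563492} = \frac{11992}{140873}$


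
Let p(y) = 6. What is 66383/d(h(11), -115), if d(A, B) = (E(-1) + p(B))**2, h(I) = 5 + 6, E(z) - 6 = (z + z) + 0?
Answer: 66383/100 ≈ 663.83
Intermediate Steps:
E(z) = 6 + 2*z (E(z) = 6 + ((z + z) + 0) = 6 + (2*z + 0) = 6 + 2*z)
h(I) = 11
d(A, B) = 100 (d(A, B) = ((6 + 2*(-1)) + 6)**2 = ((6 - 2) + 6)**2 = (4 + 6)**2 = 10**2 = 100)
66383/d(h(11), -115) = 66383/100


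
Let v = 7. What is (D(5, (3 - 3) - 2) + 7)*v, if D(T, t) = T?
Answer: 84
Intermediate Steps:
(D(5, (3 - 3) - 2) + 7)*v = (5 + 7)*7 = 12*7 = 84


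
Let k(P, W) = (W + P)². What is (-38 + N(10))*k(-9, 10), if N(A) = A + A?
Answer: -18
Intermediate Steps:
N(A) = 2*A
k(P, W) = (P + W)²
(-38 + N(10))*k(-9, 10) = (-38 + 2*10)*(-9 + 10)² = (-38 + 20)*1² = -18*1 = -18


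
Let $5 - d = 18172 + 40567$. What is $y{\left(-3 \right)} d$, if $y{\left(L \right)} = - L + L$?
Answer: $0$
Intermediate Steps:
$y{\left(L \right)} = 0$
$d = -58734$ ($d = 5 - \left(18172 + 40567\right) = 5 - 58739 = -58734$)
$y{\left(-3 \right)} d = 0 \left(-58734\right) = 0$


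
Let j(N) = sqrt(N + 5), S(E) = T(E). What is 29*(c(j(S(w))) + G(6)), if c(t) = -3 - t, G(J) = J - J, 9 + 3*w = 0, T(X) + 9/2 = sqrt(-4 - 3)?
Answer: -87 - 29*sqrt(2 + 4*I*sqrt(7))/2 ≈ -123.64 - 30.364*I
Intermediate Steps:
T(X) = -9/2 + I*sqrt(7) (T(X) = -9/2 + sqrt(-4 - 3) = -9/2 + sqrt(-7) = -9/2 + I*sqrt(7))
w = -3 (w = -3 + (1/3)*0 = -3 + 0 = -3)
S(E) = -9/2 + I*sqrt(7)
j(N) = sqrt(5 + N)
G(J) = 0
29*(c(j(S(w))) + G(6)) = 29*((-3 - sqrt(5 + (-9/2 + I*sqrt(7)))) + 0) = 29*((-3 - sqrt(1/2 + I*sqrt(7))) + 0) = 29*(-3 - sqrt(1/2 + I*sqrt(7))) = -87 - 29*sqrt(1/2 + I*sqrt(7))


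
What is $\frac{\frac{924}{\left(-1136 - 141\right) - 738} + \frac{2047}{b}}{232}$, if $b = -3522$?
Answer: $- \frac{7379033}{1646464560} \approx -0.0044817$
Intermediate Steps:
$\frac{\frac{924}{\left(-1136 - 141\right) - 738} + \frac{2047}{b}}{232} = \frac{\frac{924}{\left(-1136 - 141\right) - 738} + \frac{2047}{-3522}}{232} = \left(\frac{924}{-1277 - 738} + 2047 \left(- \frac{1}{3522}\right)\right) \frac{1}{232} = \left(\frac{924}{-2015} - \frac{2047}{3522}\right) \frac{1}{232} = \left(924 \left(- \frac{1}{2015}\right) - \frac{2047}{3522}\right) \frac{1}{232} = \left(- \frac{924}{2015} - \frac{2047}{3522}\right) \frac{1}{232} = \left(- \frac{7379033}{7096830}\right) \frac{1}{232} = - \frac{7379033}{1646464560}$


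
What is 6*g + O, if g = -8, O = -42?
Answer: -90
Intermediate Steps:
6*g + O = 6*(-8) - 42 = -48 - 42 = -90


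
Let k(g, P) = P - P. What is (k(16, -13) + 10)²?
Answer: 100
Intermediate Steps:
k(g, P) = 0
(k(16, -13) + 10)² = (0 + 10)² = 10² = 100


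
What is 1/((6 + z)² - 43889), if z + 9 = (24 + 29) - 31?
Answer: -1/43528 ≈ -2.2974e-5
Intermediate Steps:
z = 13 (z = -9 + ((24 + 29) - 31) = -9 + (53 - 31) = -9 + 22 = 13)
1/((6 + z)² - 43889) = 1/((6 + 13)² - 43889) = 1/(19² - 43889) = 1/(361 - 43889) = 1/(-43528) = -1/43528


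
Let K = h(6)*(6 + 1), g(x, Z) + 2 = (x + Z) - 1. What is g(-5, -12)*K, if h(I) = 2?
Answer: -280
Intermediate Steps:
g(x, Z) = -3 + Z + x (g(x, Z) = -2 + ((x + Z) - 1) = -2 + ((Z + x) - 1) = -2 + (-1 + Z + x) = -3 + Z + x)
K = 14 (K = 2*(6 + 1) = 2*7 = 14)
g(-5, -12)*K = (-3 - 12 - 5)*14 = -20*14 = -280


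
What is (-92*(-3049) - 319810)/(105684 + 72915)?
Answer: -39302/178599 ≈ -0.22006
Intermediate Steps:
(-92*(-3049) - 319810)/(105684 + 72915) = (280508 - 319810)/178599 = -39302*1/178599 = -39302/178599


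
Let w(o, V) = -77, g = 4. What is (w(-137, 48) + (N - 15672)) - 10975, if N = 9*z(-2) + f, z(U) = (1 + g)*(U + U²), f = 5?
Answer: -26629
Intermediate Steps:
z(U) = 5*U + 5*U² (z(U) = (1 + 4)*(U + U²) = 5*(U + U²) = 5*U + 5*U²)
N = 95 (N = 9*(5*(-2)*(1 - 2)) + 5 = 9*(5*(-2)*(-1)) + 5 = 9*10 + 5 = 90 + 5 = 95)
(w(-137, 48) + (N - 15672)) - 10975 = (-77 + (95 - 15672)) - 10975 = (-77 - 15577) - 10975 = -15654 - 10975 = -26629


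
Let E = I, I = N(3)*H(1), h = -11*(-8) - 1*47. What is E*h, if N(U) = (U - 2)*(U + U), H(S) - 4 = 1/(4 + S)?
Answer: 5166/5 ≈ 1033.2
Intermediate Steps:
H(S) = 4 + 1/(4 + S)
N(U) = 2*U*(-2 + U) (N(U) = (-2 + U)*(2*U) = 2*U*(-2 + U))
h = 41 (h = 88 - 47 = 41)
I = 126/5 (I = (2*3*(-2 + 3))*((17 + 4*1)/(4 + 1)) = (2*3*1)*((17 + 4)/5) = 6*((⅕)*21) = 6*(21/5) = 126/5 ≈ 25.200)
E = 126/5 ≈ 25.200
E*h = (126/5)*41 = 5166/5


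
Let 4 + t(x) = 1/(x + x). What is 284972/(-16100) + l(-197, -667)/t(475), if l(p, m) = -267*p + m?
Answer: -198845637157/15290975 ≈ -13004.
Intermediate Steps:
l(p, m) = m - 267*p
t(x) = -4 + 1/(2*x) (t(x) = -4 + 1/(x + x) = -4 + 1/(2*x))
284972/(-16100) + l(-197, -667)/t(475) = 284972/(-16100) + (-667 - 267*(-197))/(-4 + (½)/475) = 284972*(-1/16100) + (-667 + 52599)/(-4 + (½)*(1/475)) = -71243/4025 + 51932/(-4 + 1/950) = -71243/4025 + 51932/(-3799/950) = -71243/4025 + 51932*(-950/3799) = -71243/4025 - 49335400/3799 = -198845637157/15290975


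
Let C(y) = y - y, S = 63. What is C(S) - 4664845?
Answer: -4664845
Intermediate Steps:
C(y) = 0
C(S) - 4664845 = 0 - 4664845 = -4664845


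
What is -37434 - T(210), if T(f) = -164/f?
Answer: -3930488/105 ≈ -37433.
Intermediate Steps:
-37434 - T(210) = -37434 - (-164)/210 = -37434 - 1*(-82/105) = -37434 + 82/105 = -3930488/105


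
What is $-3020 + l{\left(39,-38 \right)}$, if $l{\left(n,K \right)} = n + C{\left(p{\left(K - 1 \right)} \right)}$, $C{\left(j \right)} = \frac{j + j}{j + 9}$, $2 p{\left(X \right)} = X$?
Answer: $- \frac{20841}{7} \approx -2977.3$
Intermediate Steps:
$p{\left(X \right)} = \frac{X}{2}$
$C{\left(j \right)} = \frac{2 j}{9 + j}$
$l{\left(n,K \right)} = n + \frac{2 \left(- \frac{1}{2} + \frac{K}{2}\right)}{\frac{17}{2} + \frac{K}{2}}$ ($l{\left(n,K \right)} = n + \frac{2 \frac{K - 1}{2}}{9 + \frac{K - 1}{2}} = n + \frac{2 \frac{-1 + K}{2}}{9 + \frac{-1 + K}{2}} = n + \frac{2 \left(- \frac{1}{2} + \frac{K}{2}\right)}{9 + \left(- \frac{1}{2} + \frac{K}{2}\right)} = n + \frac{2 \left(- \frac{1}{2} + \frac{K}{2}\right)}{\frac{17}{2} + \frac{K}{2}}$)
$-3020 + l{\left(39,-38 \right)} = -3020 + \frac{-2 + 2 \left(-38\right) + 39 \left(17 - 38\right)}{17 - 38} = -3020 + \frac{-2 - 76 + 39 \left(-21\right)}{-21} = -3020 - \frac{-2 - 76 - 819}{21} = -3020 - - \frac{299}{7} = -3020 + \frac{299}{7} = - \frac{20841}{7}$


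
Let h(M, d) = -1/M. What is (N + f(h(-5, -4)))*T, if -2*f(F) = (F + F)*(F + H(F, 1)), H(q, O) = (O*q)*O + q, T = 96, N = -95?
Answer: -228288/25 ≈ -9131.5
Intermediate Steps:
H(q, O) = q + q*O**2 (H(q, O) = q*O**2 + q = q + q*O**2)
f(F) = -3*F**2 (f(F) = -(F + F)*(F + F*(1 + 1**2))/2 = -2*F*(F + F*(1 + 1))/2 = -2*F*(F + F*2)/2 = -2*F*(F + 2*F)/2 = -2*F*3*F/2 = -3*F**2)
(N + f(h(-5, -4)))*T = (-95 - 3*(-1/(-5))**2)*96 = (-95 - 3*(-1*(-1/5))**2)*96 = (-95 - 3*(1/5)**2)*96 = (-95 - 3*1/25)*96 = (-95 - 3/25)*96 = -2378/25*96 = -228288/25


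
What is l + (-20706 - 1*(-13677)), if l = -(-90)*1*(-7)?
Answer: -7659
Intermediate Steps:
l = -630 (l = -(-90)*(-7) = -90*7 = -630)
l + (-20706 - 1*(-13677)) = -630 + (-20706 - 1*(-13677)) = -630 + (-20706 + 13677) = -630 - 7029 = -7659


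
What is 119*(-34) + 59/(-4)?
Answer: -16243/4 ≈ -4060.8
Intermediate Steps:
119*(-34) + 59/(-4) = -4046 + 59*(-¼) = -4046 - 59/4 = -16243/4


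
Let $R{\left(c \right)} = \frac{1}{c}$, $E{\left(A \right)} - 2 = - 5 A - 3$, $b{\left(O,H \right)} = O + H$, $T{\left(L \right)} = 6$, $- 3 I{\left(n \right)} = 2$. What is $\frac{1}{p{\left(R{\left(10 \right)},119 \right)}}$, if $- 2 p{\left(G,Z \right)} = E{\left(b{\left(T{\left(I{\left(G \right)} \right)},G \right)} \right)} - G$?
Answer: $\frac{5}{79} \approx 0.063291$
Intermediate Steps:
$I{\left(n \right)} = - \frac{2}{3}$ ($I{\left(n \right)} = \left(- \frac{1}{3}\right) 2 = - \frac{2}{3}$)
$b{\left(O,H \right)} = H + O$
$E{\left(A \right)} = -1 - 5 A$ ($E{\left(A \right)} = 2 - \left(3 + 5 A\right) = -1 - 5 A$)
$p{\left(G,Z \right)} = \frac{31}{2} + 3 G$ ($p{\left(G,Z \right)} = - \frac{\left(-1 - 5 \left(G + 6\right)\right) - G}{2} = - \frac{\left(-1 - 5 \left(6 + G\right)\right) - G}{2} = - \frac{\left(-1 - \left(30 + 5 G\right)\right) - G}{2} = - \frac{\left(-31 - 5 G\right) - G}{2} = - \frac{-31 - 6 G}{2} = \frac{31}{2} + 3 G$)
$\frac{1}{p{\left(R{\left(10 \right)},119 \right)}} = \frac{1}{\frac{31}{2} + \frac{3}{10}} = \frac{1}{\frac{79}{5}} = \frac{5}{79}$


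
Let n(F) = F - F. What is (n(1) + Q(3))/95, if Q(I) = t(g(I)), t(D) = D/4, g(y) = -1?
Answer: -1/380 ≈ -0.0026316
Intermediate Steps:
n(F) = 0
t(D) = D/4 (t(D) = D*(¼) = D/4)
Q(I) = -¼ (Q(I) = (¼)*(-1) = -¼)
(n(1) + Q(3))/95 = (0 - ¼)/95 = (1/95)*(-¼) = -1/380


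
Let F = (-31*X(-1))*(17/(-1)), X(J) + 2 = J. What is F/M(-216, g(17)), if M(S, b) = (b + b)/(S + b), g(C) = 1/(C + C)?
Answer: 11609283/2 ≈ 5.8046e+6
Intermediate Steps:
g(C) = 1/(2*C)
X(J) = -2 + J
M(S, b) = 2*b/(S + b) (M(S, b) = (2*b)/(S + b) = 2*b/(S + b))
F = -1581 (F = (-31*(-2 - 1))*(17/(-1)) = (-31*(-3))*(17*(-1)) = 93*(-17) = -1581)
F/M(-216, g(17)) = -1581/(2*((1/2)/17)/(-216 + (1/2)/17)) = -1581/(2*((1/2)*(1/17))/(-216 + (1/2)*(1/17))) = -1581/(2*(1/34)/(-216 + 1/34)) = -1581/(2*(1/34)/(-7343/34)) = -1581/(2*(1/34)*(-34/7343)) = -1581/(-2/7343) = -1581*(-7343/2) = 11609283/2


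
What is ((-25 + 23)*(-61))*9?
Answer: 1098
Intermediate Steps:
((-25 + 23)*(-61))*9 = -2*(-61)*9 = 122*9 = 1098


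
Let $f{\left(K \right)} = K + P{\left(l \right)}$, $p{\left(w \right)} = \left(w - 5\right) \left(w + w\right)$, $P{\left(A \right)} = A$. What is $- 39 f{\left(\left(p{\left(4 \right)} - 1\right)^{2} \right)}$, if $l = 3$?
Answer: $-3276$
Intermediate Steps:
$p{\left(w \right)} = 2 w \left(-5 + w\right)$ ($p{\left(w \right)} = \left(-5 + w\right) 2 w = 2 w \left(-5 + w\right)$)
$f{\left(K \right)} = 3 + K$ ($f{\left(K \right)} = K + 3 = 3 + K$)
$- 39 f{\left(\left(p{\left(4 \right)} - 1\right)^{2} \right)} = - 39 \left(3 + \left(2 \cdot 4 \left(-5 + 4\right) - 1\right)^{2}\right) = - 39 \left(3 + \left(2 \cdot 4 \left(-1\right) - 1\right)^{2}\right) = - 39 \left(3 + \left(-8 - 1\right)^{2}\right) = - 39 \left(3 + \left(-9\right)^{2}\right) = - 39 \left(3 + 81\right) = \left(-39\right) 84 = -3276$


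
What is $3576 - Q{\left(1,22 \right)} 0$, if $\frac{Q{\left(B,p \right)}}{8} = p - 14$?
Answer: $3576$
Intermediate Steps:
$Q{\left(B,p \right)} = -112 + 8 p$ ($Q{\left(B,p \right)} = 8 \left(p - 14\right) = 8 \left(-14 + p\right) = -112 + 8 p$)
$3576 - Q{\left(1,22 \right)} 0 = 3576 - \left(-112 + 8 \cdot 22\right) 0 = 3576 - \left(-112 + 176\right) 0 = 3576 - 64 \cdot 0 = 3576 - 0 = 3576 + 0 = 3576$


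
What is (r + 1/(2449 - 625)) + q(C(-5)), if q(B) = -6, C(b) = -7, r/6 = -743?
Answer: -8142335/1824 ≈ -4464.0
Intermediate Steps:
r = -4458 (r = 6*(-743) = -4458)
(r + 1/(2449 - 625)) + q(C(-5)) = (-4458 + 1/(2449 - 625)) - 6 = (-4458 + 1/1824) - 6 = -8131391/1824 - 6 = -8142335/1824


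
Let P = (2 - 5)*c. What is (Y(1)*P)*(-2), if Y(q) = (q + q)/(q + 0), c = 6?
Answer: 72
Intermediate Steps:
Y(q) = 2 (Y(q) = (2*q)/q = 2)
P = -18 (P = (2 - 5)*6 = -3*6 = -18)
(Y(1)*P)*(-2) = (2*(-18))*(-2) = -36*(-2) = 72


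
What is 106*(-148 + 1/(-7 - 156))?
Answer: -2557250/163 ≈ -15689.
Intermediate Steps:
106*(-148 + 1/(-7 - 156)) = 106*(-148 + 1/(-163)) = 106*(-148 - 1/163) = 106*(-24125/163) = -2557250/163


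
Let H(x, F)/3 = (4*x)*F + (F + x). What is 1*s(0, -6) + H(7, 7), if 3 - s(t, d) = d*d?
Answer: 597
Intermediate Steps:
s(t, d) = 3 - d**2 (s(t, d) = 3 - d*d = 3 - d**2)
H(x, F) = 3*F + 3*x + 12*F*x (H(x, F) = 3*((4*x)*F + (F + x)) = 3*(4*F*x + (F + x)) = 3*(F + x + 4*F*x) = 3*F + 3*x + 12*F*x)
1*s(0, -6) + H(7, 7) = 1*(3 - 1*(-6)**2) + (3*7 + 3*7 + 12*7*7) = 1*(3 - 1*36) + (21 + 21 + 588) = 1*(3 - 36) + 630 = 1*(-33) + 630 = -33 + 630 = 597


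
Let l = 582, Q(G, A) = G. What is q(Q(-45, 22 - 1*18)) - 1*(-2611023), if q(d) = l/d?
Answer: 39165151/15 ≈ 2.6110e+6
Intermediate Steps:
q(d) = 582/d
q(Q(-45, 22 - 1*18)) - 1*(-2611023) = 582/(-45) - 1*(-2611023) = 582*(-1/45) + 2611023 = -194/15 + 2611023 = 39165151/15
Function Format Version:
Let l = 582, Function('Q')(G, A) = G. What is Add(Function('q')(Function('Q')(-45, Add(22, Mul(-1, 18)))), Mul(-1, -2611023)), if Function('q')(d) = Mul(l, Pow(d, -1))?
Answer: Rational(39165151, 15) ≈ 2.6110e+6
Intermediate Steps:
Function('q')(d) = Mul(582, Pow(d, -1))
Add(Function('q')(Function('Q')(-45, Add(22, Mul(-1, 18)))), Mul(-1, -2611023)) = Add(Mul(582, Pow(-45, -1)), Mul(-1, -2611023)) = Add(Mul(582, Rational(-1, 45)), 2611023) = Add(Rational(-194, 15), 2611023) = Rational(39165151, 15)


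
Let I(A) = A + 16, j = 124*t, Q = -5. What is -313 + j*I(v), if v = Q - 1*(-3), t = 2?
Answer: 3159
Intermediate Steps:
v = -2 (v = -5 - 1*(-3) = -5 + 3 = -2)
j = 248 (j = 124*2 = 248)
I(A) = 16 + A
-313 + j*I(v) = -313 + 248*(16 - 2) = -313 + 248*14 = -313 + 3472 = 3159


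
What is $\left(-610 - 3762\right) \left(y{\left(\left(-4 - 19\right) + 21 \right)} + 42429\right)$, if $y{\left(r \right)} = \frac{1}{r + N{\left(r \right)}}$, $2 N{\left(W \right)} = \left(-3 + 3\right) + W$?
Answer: $- \frac{556494392}{3} \approx -1.855 \cdot 10^{8}$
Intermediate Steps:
$N{\left(W \right)} = \frac{W}{2}$ ($N{\left(W \right)} = \frac{\left(-3 + 3\right) + W}{2} = \frac{0 + W}{2} = \frac{W}{2}$)
$y{\left(r \right)} = \frac{2}{3 r}$ ($y{\left(r \right)} = \frac{1}{r + \frac{r}{2}} = \frac{1}{\frac{3}{2} r} = \frac{2}{3 r}$)
$\left(-610 - 3762\right) \left(y{\left(\left(-4 - 19\right) + 21 \right)} + 42429\right) = \left(-610 - 3762\right) \left(\frac{2}{3 \left(\left(-4 - 19\right) + 21\right)} + 42429\right) = - 4372 \left(\frac{2}{3 \left(-23 + 21\right)} + 42429\right) = - 4372 \left(\frac{2}{3 \left(-2\right)} + 42429\right) = - 4372 \left(\frac{2}{3} \left(- \frac{1}{2}\right) + 42429\right) = - 4372 \left(- \frac{1}{3} + 42429\right) = \left(-4372\right) \frac{127286}{3} = - \frac{556494392}{3}$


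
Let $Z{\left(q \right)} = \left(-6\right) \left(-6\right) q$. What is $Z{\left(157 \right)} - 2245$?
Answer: $3407$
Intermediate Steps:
$Z{\left(q \right)} = 36 q$
$Z{\left(157 \right)} - 2245 = 36 \cdot 157 - 2245 = 5652 - 2245 = 3407$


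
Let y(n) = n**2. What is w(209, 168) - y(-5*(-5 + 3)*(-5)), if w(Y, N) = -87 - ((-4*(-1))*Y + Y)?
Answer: -3632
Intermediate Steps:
w(Y, N) = -87 - 5*Y (w(Y, N) = -87 - (4*Y + Y) = -87 - 5*Y)
w(209, 168) - y(-5*(-5 + 3)*(-5)) = (-87 - 5*209) - (-5*(-5 + 3)*(-5))**2 = (-87 - 1045) - (-5*(-2)*(-5))**2 = -1132 - (10*(-5))**2 = -1132 - 1*(-50)**2 = -1132 - 1*2500 = -1132 - 2500 = -3632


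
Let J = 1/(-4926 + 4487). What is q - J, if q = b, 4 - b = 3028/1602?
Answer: 742711/351639 ≈ 2.1121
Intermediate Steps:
b = 1690/801 (b = 4 - 3028/1602 = 4 - 1*1514/801 = 4 - 1514/801 = 1690/801 ≈ 2.1099)
q = 1690/801 ≈ 2.1099
J = -1/439 (J = 1/(-439) = -1/439 ≈ -0.0022779)
q - J = 1690/801 - 1*(-1/439) = 1690/801 + 1/439 = 742711/351639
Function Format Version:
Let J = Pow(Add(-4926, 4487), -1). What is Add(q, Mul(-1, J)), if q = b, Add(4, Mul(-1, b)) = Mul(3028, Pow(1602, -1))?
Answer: Rational(742711, 351639) ≈ 2.1121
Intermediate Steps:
b = Rational(1690, 801) (b = Add(4, Mul(-1, Mul(3028, Pow(1602, -1)))) = Add(4, Mul(-1, Mul(3028, Rational(1, 1602)))) = Add(4, Mul(-1, Rational(1514, 801))) = Add(4, Rational(-1514, 801)) = Rational(1690, 801) ≈ 2.1099)
q = Rational(1690, 801) ≈ 2.1099
J = Rational(-1, 439) (J = Pow(-439, -1) = Rational(-1, 439) ≈ -0.0022779)
Add(q, Mul(-1, J)) = Add(Rational(1690, 801), Mul(-1, Rational(-1, 439))) = Add(Rational(1690, 801), Rational(1, 439)) = Rational(742711, 351639)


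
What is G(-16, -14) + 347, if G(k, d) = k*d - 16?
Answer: 555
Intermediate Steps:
G(k, d) = -16 + d*k (G(k, d) = d*k - 16 = -16 + d*k)
G(-16, -14) + 347 = (-16 - 14*(-16)) + 347 = (-16 + 224) + 347 = 208 + 347 = 555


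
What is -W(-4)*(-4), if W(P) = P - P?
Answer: 0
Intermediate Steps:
W(P) = 0
-W(-4)*(-4) = -1*0*(-4) = 0*(-4) = 0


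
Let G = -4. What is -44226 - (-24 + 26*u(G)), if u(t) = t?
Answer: -44098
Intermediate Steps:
-44226 - (-24 + 26*u(G)) = -44226 - (-24 + 26*(-4)) = -44226 - (-24 - 104) = -44226 - 1*(-128) = -44226 + 128 = -44098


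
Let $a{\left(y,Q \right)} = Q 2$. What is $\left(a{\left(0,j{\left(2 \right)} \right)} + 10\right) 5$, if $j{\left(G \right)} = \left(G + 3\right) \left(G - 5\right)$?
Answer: $-100$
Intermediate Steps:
$j{\left(G \right)} = \left(-5 + G\right) \left(3 + G\right)$ ($j{\left(G \right)} = \left(3 + G\right) \left(-5 + G\right) = \left(-5 + G\right) \left(3 + G\right)$)
$a{\left(y,Q \right)} = 2 Q$
$\left(a{\left(0,j{\left(2 \right)} \right)} + 10\right) 5 = \left(2 \left(-15 + 2^{2} - 4\right) + 10\right) 5 = \left(2 \left(-15 + 4 - 4\right) + 10\right) 5 = \left(2 \left(-15\right) + 10\right) 5 = \left(-30 + 10\right) 5 = \left(-20\right) 5 = -100$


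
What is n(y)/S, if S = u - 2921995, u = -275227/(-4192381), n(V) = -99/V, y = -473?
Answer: -12577143/175584996643108 ≈ -7.1630e-8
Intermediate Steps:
u = 275227/4192381 (u = -275227*(-1/4192381) = 275227/4192381 ≈ 0.065649)
S = -12250116044868/4192381 (S = 275227/4192381 - 2921995 = -12250116044868/4192381 ≈ -2.9220e+6)
n(y)/S = (-99/(-473))/(-12250116044868/4192381) = -99*(-1/473)*(-4192381/12250116044868) = (9/43)*(-4192381/12250116044868) = -12577143/175584996643108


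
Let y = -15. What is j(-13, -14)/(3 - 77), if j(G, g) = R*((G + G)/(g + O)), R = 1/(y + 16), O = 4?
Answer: -13/370 ≈ -0.035135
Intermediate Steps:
R = 1 (R = 1/(-15 + 16) = 1/1 = 1)
j(G, g) = 2*G/(4 + g) (j(G, g) = 1*((G + G)/(g + 4)) = 1*((2*G)/(4 + g)) = 1*(2*G/(4 + g)) = 2*G/(4 + g))
j(-13, -14)/(3 - 77) = (2*(-13)/(4 - 14))/(3 - 77) = (2*(-13)/(-10))/(-74) = -(-13)*(-1)/(37*10) = -1/74*13/5 = -13/370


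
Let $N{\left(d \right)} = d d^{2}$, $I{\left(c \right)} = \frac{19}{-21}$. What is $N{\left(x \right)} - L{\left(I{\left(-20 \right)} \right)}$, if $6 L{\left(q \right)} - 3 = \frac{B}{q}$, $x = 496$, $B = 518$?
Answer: $\frac{4636913175}{38} \approx 1.2202 \cdot 10^{8}$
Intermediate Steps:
$I{\left(c \right)} = - \frac{19}{21}$ ($I{\left(c \right)} = 19 \left(- \frac{1}{21}\right) = - \frac{19}{21}$)
$N{\left(d \right)} = d^{3}$
$L{\left(q \right)} = \frac{1}{2} + \frac{259}{3 q}$ ($L{\left(q \right)} = \frac{1}{2} + \frac{518 \frac{1}{q}}{6} = \frac{1}{2} + \frac{259}{3 q}$)
$N{\left(x \right)} - L{\left(I{\left(-20 \right)} \right)} = 496^{3} - \frac{518 + 3 \left(- \frac{19}{21}\right)}{6 \left(- \frac{19}{21}\right)} = 122023936 - \frac{1}{6} \left(- \frac{21}{19}\right) \left(518 - \frac{19}{7}\right) = 122023936 - \frac{1}{6} \left(- \frac{21}{19}\right) \frac{3607}{7} = 122023936 - - \frac{3607}{38} = 122023936 + \frac{3607}{38} = \frac{4636913175}{38}$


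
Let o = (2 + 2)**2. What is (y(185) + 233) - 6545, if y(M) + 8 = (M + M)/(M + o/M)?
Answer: -216334670/34241 ≈ -6318.0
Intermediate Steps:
o = 16 (o = 4**2 = 16)
y(M) = -8 + 2*M/(M + 16/M) (y(M) = -8 + (M + M)/(M + 16/M) = -8 + (2*M)/(M + 16/M) = -8 + 2*M/(M + 16/M))
(y(185) + 233) - 6545 = (2*(-64 - 3*185**2)/(16 + 185**2) + 233) - 6545 = (2*(-64 - 3*34225)/(16 + 34225) + 233) - 6545 = (2*(-64 - 102675)/34241 + 233) - 6545 = (2*(1/34241)*(-102739) + 233) - 6545 = (-205478/34241 + 233) - 6545 = 7772675/34241 - 6545 = -216334670/34241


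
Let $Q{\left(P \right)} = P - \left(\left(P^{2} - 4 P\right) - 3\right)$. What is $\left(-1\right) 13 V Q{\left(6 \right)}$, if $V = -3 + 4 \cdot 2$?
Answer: $195$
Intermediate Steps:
$V = 5$ ($V = -3 + 8 = 5$)
$Q{\left(P \right)} = 3 - P^{2} + 5 P$ ($Q{\left(P \right)} = P - \left(-3 + P^{2} - 4 P\right) = P + \left(3 - P^{2} + 4 P\right) = 3 - P^{2} + 5 P$)
$\left(-1\right) 13 V Q{\left(6 \right)} = \left(-1\right) 13 \cdot 5 \left(3 - 6^{2} + 5 \cdot 6\right) = \left(-13\right) 5 \left(3 - 36 + 30\right) = - 65 \left(3 - 36 + 30\right) = \left(-65\right) \left(-3\right) = 195$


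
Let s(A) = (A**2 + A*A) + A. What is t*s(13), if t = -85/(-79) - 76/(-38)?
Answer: 85293/79 ≈ 1079.7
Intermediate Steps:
t = 243/79 (t = -85*(-1/79) - 76*(-1/38) = 85/79 + 2 = 243/79 ≈ 3.0760)
s(A) = A + 2*A**2 (s(A) = (A**2 + A**2) + A = 2*A**2 + A = A + 2*A**2)
t*s(13) = 243*(13*(1 + 2*13))/79 = 243*(13*(1 + 26))/79 = 243*(13*27)/79 = (243/79)*351 = 85293/79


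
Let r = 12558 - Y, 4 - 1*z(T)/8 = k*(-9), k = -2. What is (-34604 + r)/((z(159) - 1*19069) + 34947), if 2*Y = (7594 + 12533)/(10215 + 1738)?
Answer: -527051803/376901996 ≈ -1.3984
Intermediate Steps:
z(T) = -112 (z(T) = 32 - (-16)*(-9) = 32 - 8*18 = 32 - 144 = -112)
Y = 20127/23906 (Y = ((7594 + 12533)/(10215 + 1738))/2 = (20127/11953)/2 = (20127*(1/11953))/2 = (1/2)*(20127/11953) = 20127/23906 ≈ 0.84192)
r = 300191421/23906 (r = 12558 - 1*20127/23906 = 12558 - 20127/23906 = 300191421/23906 ≈ 12557.)
(-34604 + r)/((z(159) - 1*19069) + 34947) = (-34604 + 300191421/23906)/((-112 - 1*19069) + 34947) = -527051803/(23906*((-112 - 19069) + 34947)) = -527051803/(23906*(-19181 + 34947)) = -527051803/23906/15766 = -527051803/23906*1/15766 = -527051803/376901996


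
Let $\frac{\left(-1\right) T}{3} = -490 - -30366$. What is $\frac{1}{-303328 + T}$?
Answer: $- \frac{1}{392956} \approx -2.5448 \cdot 10^{-6}$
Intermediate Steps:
$T = -89628$ ($T = - 3 \left(-490 - -30366\right) = - 3 \left(-490 + 30366\right) = \left(-3\right) 29876 = -89628$)
$\frac{1}{-303328 + T} = \frac{1}{-303328 - 89628} = \frac{1}{-392956} = - \frac{1}{392956}$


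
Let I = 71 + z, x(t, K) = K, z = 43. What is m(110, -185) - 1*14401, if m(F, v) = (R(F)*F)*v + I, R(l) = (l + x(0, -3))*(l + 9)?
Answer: -259130837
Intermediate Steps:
R(l) = (-3 + l)*(9 + l) (R(l) = (l - 3)*(l + 9) = (-3 + l)*(9 + l))
I = 114 (I = 71 + 43 = 114)
m(F, v) = 114 + F*v*(-27 + F**2 + 6*F) (m(F, v) = ((-27 + F**2 + 6*F)*F)*v + 114 = (F*(-27 + F**2 + 6*F))*v + 114 = F*v*(-27 + F**2 + 6*F) + 114 = 114 + F*v*(-27 + F**2 + 6*F))
m(110, -185) - 1*14401 = (114 + 110*(-185)*(-27 + 110**2 + 6*110)) - 1*14401 = (114 + 110*(-185)*(-27 + 12100 + 660)) - 14401 = (114 + 110*(-185)*12733) - 14401 = (114 - 259116550) - 14401 = -259116436 - 14401 = -259130837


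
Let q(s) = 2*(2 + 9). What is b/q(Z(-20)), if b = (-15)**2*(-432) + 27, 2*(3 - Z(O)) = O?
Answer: -97173/22 ≈ -4417.0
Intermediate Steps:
Z(O) = 3 - O/2
b = -97173 (b = 225*(-432) + 27 = -97200 + 27 = -97173)
q(s) = 22 (q(s) = 2*11 = 22)
b/q(Z(-20)) = -97173/22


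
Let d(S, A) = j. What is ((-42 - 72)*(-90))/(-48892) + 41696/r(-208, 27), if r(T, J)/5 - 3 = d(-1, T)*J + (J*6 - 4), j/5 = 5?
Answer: 124732127/12773035 ≈ 9.7653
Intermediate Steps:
j = 25 (j = 5*5 = 25)
d(S, A) = 25
r(T, J) = -5 + 155*J (r(T, J) = 15 + 5*(25*J + (J*6 - 4)) = 15 + 5*(25*J + (6*J - 4)) = 15 + 5*(25*J + (-4 + 6*J)) = 15 + 5*(-4 + 31*J) = 15 + (-20 + 155*J) = -5 + 155*J)
((-42 - 72)*(-90))/(-48892) + 41696/r(-208, 27) = ((-42 - 72)*(-90))/(-48892) + 41696/(-5 + 155*27) = -114*(-90)*(-1/48892) + 41696/(-5 + 4185) = 10260*(-1/48892) + 41696/4180 = -2565/12223 + 41696*(1/4180) = -2565/12223 + 10424/1045 = 124732127/12773035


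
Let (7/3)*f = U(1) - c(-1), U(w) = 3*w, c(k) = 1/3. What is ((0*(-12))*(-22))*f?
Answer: 0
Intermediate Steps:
c(k) = ⅓
f = 8/7 (f = 3*(3*1 - 1*⅓)/7 = 3*(3 - ⅓)/7 = (3/7)*(8/3) = 8/7 ≈ 1.1429)
((0*(-12))*(-22))*f = ((0*(-12))*(-22))*(8/7) = (0*(-22))*(8/7) = 0*(8/7) = 0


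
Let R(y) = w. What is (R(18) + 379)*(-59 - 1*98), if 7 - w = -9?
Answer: -62015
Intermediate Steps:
w = 16 (w = 7 - 1*(-9) = 7 + 9 = 16)
R(y) = 16
(R(18) + 379)*(-59 - 1*98) = (16 + 379)*(-59 - 1*98) = 395*(-59 - 98) = 395*(-157) = -62015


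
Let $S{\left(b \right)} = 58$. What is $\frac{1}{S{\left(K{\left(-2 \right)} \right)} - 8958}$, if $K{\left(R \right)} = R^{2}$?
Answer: $- \frac{1}{8900} \approx -0.00011236$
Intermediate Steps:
$\frac{1}{S{\left(K{\left(-2 \right)} \right)} - 8958} = \frac{1}{58 - 8958} = \frac{1}{-8900} = - \frac{1}{8900}$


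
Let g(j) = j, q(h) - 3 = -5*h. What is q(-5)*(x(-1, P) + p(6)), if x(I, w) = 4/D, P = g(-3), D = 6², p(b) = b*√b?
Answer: 28/9 + 168*√6 ≈ 414.63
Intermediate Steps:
q(h) = 3 - 5*h
p(b) = b^(3/2)
D = 36
P = -3
x(I, w) = ⅑ (x(I, w) = 4/36 = 4*(1/36) = ⅑)
q(-5)*(x(-1, P) + p(6)) = (3 - 5*(-5))*(⅑ + 6^(3/2)) = (3 + 25)*(⅑ + 6*√6) = 28*(⅑ + 6*√6) = 28/9 + 168*√6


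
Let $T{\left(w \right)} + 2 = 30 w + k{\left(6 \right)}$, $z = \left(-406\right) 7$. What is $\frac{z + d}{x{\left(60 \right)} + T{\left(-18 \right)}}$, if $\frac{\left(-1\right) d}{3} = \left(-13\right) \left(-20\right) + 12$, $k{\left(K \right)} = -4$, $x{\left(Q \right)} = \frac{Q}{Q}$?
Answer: $\frac{3658}{545} \approx 6.7119$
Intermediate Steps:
$z = -2842$
$x{\left(Q \right)} = 1$
$T{\left(w \right)} = -6 + 30 w$ ($T{\left(w \right)} = -2 + \left(30 w - 4\right) = -2 + \left(-4 + 30 w\right) = -6 + 30 w$)
$d = -816$ ($d = - 3 \left(\left(-13\right) \left(-20\right) + 12\right) = - 3 \left(260 + 12\right) = \left(-3\right) 272 = -816$)
$\frac{z + d}{x{\left(60 \right)} + T{\left(-18 \right)}} = \frac{-2842 - 816}{1 + \left(-6 + 30 \left(-18\right)\right)} = - \frac{3658}{1 - 546} = - \frac{3658}{-545} = \left(-3658\right) \left(- \frac{1}{545}\right) = \frac{3658}{545}$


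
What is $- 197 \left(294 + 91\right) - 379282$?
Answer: $-455127$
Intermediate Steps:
$- 197 \left(294 + 91\right) - 379282 = \left(-197\right) 385 - 379282 = -75845 - 379282 = -455127$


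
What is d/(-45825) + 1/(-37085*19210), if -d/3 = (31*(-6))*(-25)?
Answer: 132506929489/435278141350 ≈ 0.30442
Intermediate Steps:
d = -13950 (d = -3*31*(-6)*(-25) = -(-558)*(-25) = -3*4650 = -13950)
d/(-45825) + 1/(-37085*19210) = -13950/(-45825) + 1/(-37085*19210) = -13950*(-1/45825) - 1/37085*1/19210 = 186/611 - 1/712402850 = 132506929489/435278141350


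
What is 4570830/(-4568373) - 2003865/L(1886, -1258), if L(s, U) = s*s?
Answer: -941215806975/601840166204 ≈ -1.5639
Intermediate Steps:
L(s, U) = s**2
4570830/(-4568373) - 2003865/L(1886, -1258) = 4570830/(-4568373) - 2003865/(1886**2) = 4570830*(-1/4568373) - 2003865/3556996 = -169290/169199 - 2003865*1/3556996 = -169290/169199 - 2003865/3556996 = -941215806975/601840166204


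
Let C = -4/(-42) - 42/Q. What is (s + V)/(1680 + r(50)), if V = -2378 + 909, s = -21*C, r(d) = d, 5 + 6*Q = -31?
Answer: -809/865 ≈ -0.93526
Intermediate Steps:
Q = -6 (Q = -⅚ + (⅙)*(-31) = -⅚ - 31/6 = -6)
C = 149/21 (C = -4/(-42) - 42/(-6) = -4*(-1/42) - 42*(-⅙) = 2/21 + 7 = 149/21 ≈ 7.0952)
s = -149 (s = -21*149/21 = -149)
V = -1469
(s + V)/(1680 + r(50)) = (-149 - 1469)/(1680 + 50) = -1618/1730 = -1618*1/1730 = -809/865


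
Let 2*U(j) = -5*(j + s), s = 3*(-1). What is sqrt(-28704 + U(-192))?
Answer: I*sqrt(112866)/2 ≈ 167.98*I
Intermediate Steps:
s = -3
U(j) = 15/2 - 5*j/2 (U(j) = (-5*(j - 3))/2 = (-5*(-3 + j))/2 = (15 - 5*j)/2 = 15/2 - 5*j/2)
sqrt(-28704 + U(-192)) = sqrt(-28704 + (15/2 - 5/2*(-192))) = sqrt(-28704 + (15/2 + 480)) = sqrt(-28704 + 975/2) = sqrt(-56433/2) = I*sqrt(112866)/2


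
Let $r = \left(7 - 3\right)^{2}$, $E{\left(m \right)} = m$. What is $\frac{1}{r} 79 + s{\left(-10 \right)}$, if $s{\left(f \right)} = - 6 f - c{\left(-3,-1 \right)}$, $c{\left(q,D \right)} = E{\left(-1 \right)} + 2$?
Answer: $\frac{1023}{16} \approx 63.938$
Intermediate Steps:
$c{\left(q,D \right)} = 1$ ($c{\left(q,D \right)} = -1 + 2 = 1$)
$r = 16$ ($r = 4^{2} = 16$)
$s{\left(f \right)} = -1 - 6 f$ ($s{\left(f \right)} = - 6 f - 1 = -1 - 6 f$)
$\frac{1}{r} 79 + s{\left(-10 \right)} = \frac{1}{16} \cdot 79 - -59 = \frac{1}{16} \cdot 79 + \left(-1 + 60\right) = \frac{79}{16} + 59 = \frac{1023}{16}$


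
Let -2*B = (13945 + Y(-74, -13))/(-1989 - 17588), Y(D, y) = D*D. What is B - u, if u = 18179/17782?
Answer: -91609086/174059107 ≈ -0.52631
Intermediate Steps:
Y(D, y) = D**2
u = 18179/17782 (u = 18179*(1/17782) = 18179/17782 ≈ 1.0223)
B = 19421/39154 (B = -(13945 + (-74)**2)/(2*(-1989 - 17588)) = -(13945 + 5476)/(2*(-19577)) = -19421*(-1)/(2*19577) = -1/2*(-19421/19577) = 19421/39154 ≈ 0.49602)
B - u = 19421/39154 - 1*18179/17782 = 19421/39154 - 18179/17782 = -91609086/174059107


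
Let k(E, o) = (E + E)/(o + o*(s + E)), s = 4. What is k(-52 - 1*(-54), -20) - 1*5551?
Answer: -194286/35 ≈ -5551.0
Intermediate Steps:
k(E, o) = 2*E/(o + o*(4 + E)) (k(E, o) = (E + E)/(o + o*(4 + E)) = (2*E)/(o + o*(4 + E)) = 2*E/(o + o*(4 + E)))
k(-52 - 1*(-54), -20) - 1*5551 = 2*(-52 - 1*(-54))/(-20*(5 + (-52 - 1*(-54)))) - 1*5551 = 2*(-52 + 54)*(-1/20)/(5 + (-52 + 54)) - 5551 = 2*2*(-1/20)/(5 + 2) - 5551 = 2*2*(-1/20)/7 - 5551 = 2*2*(-1/20)*(⅐) - 5551 = -1/35 - 5551 = -194286/35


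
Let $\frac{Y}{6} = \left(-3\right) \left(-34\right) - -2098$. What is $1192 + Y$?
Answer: $14392$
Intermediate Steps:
$Y = 13200$ ($Y = 6 \left(\left(-3\right) \left(-34\right) - -2098\right) = 6 \left(102 + 2098\right) = 6 \cdot 2200 = 13200$)
$1192 + Y = 1192 + 13200 = 14392$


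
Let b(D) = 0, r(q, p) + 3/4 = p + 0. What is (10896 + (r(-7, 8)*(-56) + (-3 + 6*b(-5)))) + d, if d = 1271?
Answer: 11758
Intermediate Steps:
r(q, p) = -¾ + p (r(q, p) = -¾ + (p + 0) = -¾ + p)
(10896 + (r(-7, 8)*(-56) + (-3 + 6*b(-5)))) + d = (10896 + ((-¾ + 8)*(-56) + (-3 + 6*0))) + 1271 = (10896 + ((29/4)*(-56) + (-3 + 0))) + 1271 = (10896 + (-406 - 3)) + 1271 = (10896 - 409) + 1271 = 10487 + 1271 = 11758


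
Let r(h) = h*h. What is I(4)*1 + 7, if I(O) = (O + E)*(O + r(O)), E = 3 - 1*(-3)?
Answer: 207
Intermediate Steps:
r(h) = h²
E = 6 (E = 3 + 3 = 6)
I(O) = (6 + O)*(O + O²) (I(O) = (O + 6)*(O + O²) = (6 + O)*(O + O²))
I(4)*1 + 7 = (4*(6 + 4² + 7*4))*1 + 7 = (4*(6 + 16 + 28))*1 + 7 = (4*50)*1 + 7 = 200*1 + 7 = 200 + 7 = 207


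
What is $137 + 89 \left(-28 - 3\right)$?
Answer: $-2622$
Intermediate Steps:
$137 + 89 \left(-28 - 3\right) = 137 + 89 \left(-31\right) = 137 - 2759 = -2622$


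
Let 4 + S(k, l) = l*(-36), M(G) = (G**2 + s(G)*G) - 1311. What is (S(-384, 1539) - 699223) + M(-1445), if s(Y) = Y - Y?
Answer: 1332083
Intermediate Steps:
s(Y) = 0
M(G) = -1311 + G**2 (M(G) = (G**2 + 0*G) - 1311 = (G**2 + 0) - 1311 = G**2 - 1311 = -1311 + G**2)
S(k, l) = -4 - 36*l (S(k, l) = -4 + l*(-36) = -4 - 36*l)
(S(-384, 1539) - 699223) + M(-1445) = ((-4 - 36*1539) - 699223) + (-1311 + (-1445)**2) = ((-4 - 55404) - 699223) + (-1311 + 2088025) = (-55408 - 699223) + 2086714 = -754631 + 2086714 = 1332083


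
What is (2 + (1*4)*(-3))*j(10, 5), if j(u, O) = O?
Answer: -50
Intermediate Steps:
(2 + (1*4)*(-3))*j(10, 5) = (2 + (1*4)*(-3))*5 = (2 + 4*(-3))*5 = (2 - 12)*5 = -10*5 = -50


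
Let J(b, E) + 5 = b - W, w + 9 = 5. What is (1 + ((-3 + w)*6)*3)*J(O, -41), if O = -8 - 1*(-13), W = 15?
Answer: 1875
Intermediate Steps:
w = -4 (w = -9 + 5 = -4)
O = 5 (O = -8 + 13 = 5)
J(b, E) = -20 + b (J(b, E) = -5 + (b - 1*15) = -5 + (b - 15) = -5 + (-15 + b) = -20 + b)
(1 + ((-3 + w)*6)*3)*J(O, -41) = (1 + ((-3 - 4)*6)*3)*(-20 + 5) = (1 - 7*6*3)*(-15) = (1 - 42*3)*(-15) = (1 - 126)*(-15) = -125*(-15) = 1875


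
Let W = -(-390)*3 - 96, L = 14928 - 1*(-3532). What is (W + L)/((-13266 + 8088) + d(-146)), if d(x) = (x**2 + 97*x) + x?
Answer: 9767/915 ≈ 10.674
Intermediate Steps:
L = 18460 (L = 14928 + 3532 = 18460)
W = 1074 (W = -65*(-18) - 96 = 1170 - 96 = 1074)
d(x) = x**2 + 98*x
(W + L)/((-13266 + 8088) + d(-146)) = (1074 + 18460)/((-13266 + 8088) - 146*(98 - 146)) = 19534/(-5178 - 146*(-48)) = 19534/(-5178 + 7008) = 19534/1830 = 19534*(1/1830) = 9767/915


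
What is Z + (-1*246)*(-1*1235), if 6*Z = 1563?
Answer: 608141/2 ≈ 3.0407e+5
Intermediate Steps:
Z = 521/2 (Z = (⅙)*1563 = 521/2 ≈ 260.50)
Z + (-1*246)*(-1*1235) = 521/2 + (-1*246)*(-1*1235) = 521/2 - 246*(-1235) = 521/2 + 303810 = 608141/2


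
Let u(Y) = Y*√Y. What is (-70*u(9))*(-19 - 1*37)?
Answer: 105840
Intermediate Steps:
u(Y) = Y^(3/2)
(-70*u(9))*(-19 - 1*37) = (-70*9^(3/2))*(-19 - 1*37) = (-70*27)*(-19 - 37) = -1890*(-56) = 105840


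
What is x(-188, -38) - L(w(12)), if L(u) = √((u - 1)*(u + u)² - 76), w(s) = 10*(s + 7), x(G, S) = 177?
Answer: 177 - 2*√6822881 ≈ -5047.1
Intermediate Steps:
w(s) = 70 + 10*s (w(s) = 10*(7 + s) = 70 + 10*s)
L(u) = √(-76 + 4*u²*(-1 + u)) (L(u) = √((-1 + u)*(2*u)² - 76) = √((-1 + u)*(4*u²) - 76) = √(4*u²*(-1 + u) - 76) = √(-76 + 4*u²*(-1 + u)))
x(-188, -38) - L(w(12)) = 177 - 2*√(-19 + (70 + 10*12)³ - (70 + 10*12)²) = 177 - 2*√(-19 + (70 + 120)³ - (70 + 120)²) = 177 - 2*√(-19 + 190³ - 1*190²) = 177 - 2*√(-19 + 6859000 - 1*36100) = 177 - 2*√(-19 + 6859000 - 36100) = 177 - 2*√6822881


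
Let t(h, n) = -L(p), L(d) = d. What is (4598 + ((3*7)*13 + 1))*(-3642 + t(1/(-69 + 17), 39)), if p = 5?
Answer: -17768184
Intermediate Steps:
t(h, n) = -5 (t(h, n) = -1*5 = -5)
(4598 + ((3*7)*13 + 1))*(-3642 + t(1/(-69 + 17), 39)) = (4598 + ((3*7)*13 + 1))*(-3642 - 5) = (4598 + (21*13 + 1))*(-3647) = (4598 + (273 + 1))*(-3647) = (4598 + 274)*(-3647) = 4872*(-3647) = -17768184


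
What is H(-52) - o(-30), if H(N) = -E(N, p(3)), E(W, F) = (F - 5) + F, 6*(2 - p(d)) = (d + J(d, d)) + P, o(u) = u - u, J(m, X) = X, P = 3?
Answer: 4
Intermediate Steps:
o(u) = 0
p(d) = 3/2 - d/3 (p(d) = 2 - ((d + d) + 3)/6 = 2 - (2*d + 3)/6 = 2 - (3 + 2*d)/6 = 2 + (-½ - d/3) = 3/2 - d/3)
E(W, F) = -5 + 2*F (E(W, F) = (-5 + F) + F = -5 + 2*F)
H(N) = 4 (H(N) = -(-5 + 2*(3/2 - ⅓*3)) = -(-5 + 2*(3/2 - 1)) = -(-5 + 2*(½)) = -(-5 + 1) = -1*(-4) = 4)
H(-52) - o(-30) = 4 - 1*0 = 4 + 0 = 4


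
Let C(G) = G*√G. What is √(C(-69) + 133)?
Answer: √(133 - 69*I*√69) ≈ 18.992 - 15.089*I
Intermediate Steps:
C(G) = G^(3/2)
√(C(-69) + 133) = √((-69)^(3/2) + 133) = √(-69*I*√69 + 133) = √(133 - 69*I*√69)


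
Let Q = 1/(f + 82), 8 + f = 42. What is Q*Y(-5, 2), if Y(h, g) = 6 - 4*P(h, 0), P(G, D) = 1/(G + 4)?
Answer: 5/58 ≈ 0.086207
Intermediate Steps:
f = 34 (f = -8 + 42 = 34)
P(G, D) = 1/(4 + G)
Y(h, g) = 6 - 4/(4 + h)
Q = 1/116 (Q = 1/(34 + 82) = 1/116 ≈ 0.0086207)
Q*Y(-5, 2) = (2*(10 + 3*(-5))/(4 - 5))/116 = (2*(10 - 15)/(-1))/116 = (2*(-1)*(-5))/116 = (1/116)*10 = 5/58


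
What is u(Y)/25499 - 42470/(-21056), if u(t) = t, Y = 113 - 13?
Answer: 542524065/268453472 ≈ 2.0209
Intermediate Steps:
Y = 100
u(Y)/25499 - 42470/(-21056) = 100/25499 - 42470/(-21056) = 100*(1/25499) - 42470*(-1/21056) = 100/25499 + 21235/10528 = 542524065/268453472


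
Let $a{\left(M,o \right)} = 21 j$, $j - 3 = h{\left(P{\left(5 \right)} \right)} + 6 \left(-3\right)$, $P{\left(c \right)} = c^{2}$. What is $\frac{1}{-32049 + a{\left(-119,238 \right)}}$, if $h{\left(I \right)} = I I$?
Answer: $- \frac{1}{19239} \approx -5.1978 \cdot 10^{-5}$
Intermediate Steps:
$h{\left(I \right)} = I^{2}$
$j = 610$ ($j = 3 + \left(\left(5^{2}\right)^{2} + 6 \left(-3\right)\right) = 3 - \left(18 - 25^{2}\right) = 3 + \left(625 - 18\right) = 3 + 607 = 610$)
$a{\left(M,o \right)} = 12810$ ($a{\left(M,o \right)} = 21 \cdot 610 = 12810$)
$\frac{1}{-32049 + a{\left(-119,238 \right)}} = \frac{1}{-32049 + 12810} = \frac{1}{-19239} = - \frac{1}{19239}$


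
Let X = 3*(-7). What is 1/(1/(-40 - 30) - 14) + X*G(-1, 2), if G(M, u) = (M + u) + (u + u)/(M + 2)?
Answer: -103075/981 ≈ -105.07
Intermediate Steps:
G(M, u) = M + u + 2*u/(2 + M) (G(M, u) = (M + u) + (2*u)/(2 + M) = (M + u) + 2*u/(2 + M) = M + u + 2*u/(2 + M))
X = -21
1/(1/(-40 - 30) - 14) + X*G(-1, 2) = 1/(1/(-40 - 30) - 14) - 21*((-1)² + 2*(-1) + 4*2 - 1*2)/(2 - 1) = 1/(1/(-70) - 14) - 21*(1 - 2 + 8 - 2)/1 = 1/(-1/70 - 14) - 21*5 = 1/(-981/70) - 21*5 = -70/981 - 105 = -103075/981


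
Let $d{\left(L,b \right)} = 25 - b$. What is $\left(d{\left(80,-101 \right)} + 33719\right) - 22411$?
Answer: $11434$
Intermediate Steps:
$\left(d{\left(80,-101 \right)} + 33719\right) - 22411 = \left(\left(25 - -101\right) + 33719\right) - 22411 = \left(\left(25 + 101\right) + 33719\right) - 22411 = \left(126 + 33719\right) - 22411 = 33845 - 22411 = 11434$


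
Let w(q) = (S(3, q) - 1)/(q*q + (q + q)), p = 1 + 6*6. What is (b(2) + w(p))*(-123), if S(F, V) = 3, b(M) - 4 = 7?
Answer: -650875/481 ≈ -1353.2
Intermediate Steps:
b(M) = 11 (b(M) = 4 + 7 = 11)
p = 37 (p = 1 + 36 = 37)
w(q) = 2/(q**2 + 2*q) (w(q) = (3 - 1)/(q*q + (q + q)) = 2/(q**2 + 2*q))
(b(2) + w(p))*(-123) = (11 + 2/(37*(2 + 37)))*(-123) = (11 + 2*(1/37)/39)*(-123) = (11 + 2*(1/37)*(1/39))*(-123) = (11 + 2/1443)*(-123) = (15875/1443)*(-123) = -650875/481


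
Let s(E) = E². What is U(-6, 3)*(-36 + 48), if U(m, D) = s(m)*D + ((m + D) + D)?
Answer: 1296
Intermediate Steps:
U(m, D) = m + 2*D + D*m² (U(m, D) = m²*D + ((m + D) + D) = D*m² + ((D + m) + D) = D*m² + (m + 2*D) = m + 2*D + D*m²)
U(-6, 3)*(-36 + 48) = (-6 + 2*3 + 3*(-6)²)*(-36 + 48) = (-6 + 6 + 3*36)*12 = (-6 + 6 + 108)*12 = 108*12 = 1296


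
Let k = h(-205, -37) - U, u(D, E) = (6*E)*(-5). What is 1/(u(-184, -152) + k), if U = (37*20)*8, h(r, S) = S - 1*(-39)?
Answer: -1/1358 ≈ -0.00073638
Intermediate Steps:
h(r, S) = 39 + S (h(r, S) = S + 39 = 39 + S)
u(D, E) = -30*E
U = 5920 (U = 740*8 = 5920)
k = -5918 (k = (39 - 37) - 1*5920 = 2 - 5920 = -5918)
1/(u(-184, -152) + k) = 1/(-30*(-152) - 5918) = 1/(4560 - 5918) = 1/(-1358) = -1/1358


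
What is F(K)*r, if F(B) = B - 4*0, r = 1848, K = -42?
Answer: -77616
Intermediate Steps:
F(B) = B (F(B) = B + 0 = B)
F(K)*r = -42*1848 = -77616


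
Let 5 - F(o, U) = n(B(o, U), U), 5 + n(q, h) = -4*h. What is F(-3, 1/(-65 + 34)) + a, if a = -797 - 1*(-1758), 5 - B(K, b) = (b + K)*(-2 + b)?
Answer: 30097/31 ≈ 970.87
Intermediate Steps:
B(K, b) = 5 - (-2 + b)*(K + b) (B(K, b) = 5 - (b + K)*(-2 + b) = 5 - (K + b)*(-2 + b) = 5 - (-2 + b)*(K + b))
n(q, h) = -5 - 4*h
F(o, U) = 10 + 4*U (F(o, U) = 5 - (-5 - 4*U) = 5 + (5 + 4*U) = 10 + 4*U)
a = 961 (a = -797 + 1758 = 961)
F(-3, 1/(-65 + 34)) + a = (10 + 4/(-65 + 34)) + 961 = (10 + 4/(-31)) + 961 = (10 + 4*(-1/31)) + 961 = (10 - 4/31) + 961 = 306/31 + 961 = 30097/31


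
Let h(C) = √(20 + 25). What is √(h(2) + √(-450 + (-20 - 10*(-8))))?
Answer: √(3*√5 + I*√390) ≈ 3.7125 + 2.6597*I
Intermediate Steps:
h(C) = 3*√5 (h(C) = √45 = 3*√5)
√(h(2) + √(-450 + (-20 - 10*(-8)))) = √(3*√5 + √(-450 + (-20 - 10*(-8)))) = √(3*√5 + √(-450 + (-20 + 80))) = √(3*√5 + √(-450 + 60)) = √(3*√5 + √(-390)) = √(3*√5 + I*√390)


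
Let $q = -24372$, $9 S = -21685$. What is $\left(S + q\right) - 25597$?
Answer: $- \frac{471406}{9} \approx -52378.0$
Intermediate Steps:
$S = - \frac{21685}{9}$ ($S = \frac{1}{9} \left(-21685\right) = - \frac{21685}{9} \approx -2409.4$)
$\left(S + q\right) - 25597 = \left(- \frac{21685}{9} - 24372\right) - 25597 = - \frac{241033}{9} - 25597 = - \frac{471406}{9}$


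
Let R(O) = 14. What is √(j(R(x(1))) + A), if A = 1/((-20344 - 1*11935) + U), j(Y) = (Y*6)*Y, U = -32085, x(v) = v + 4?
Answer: √1217960985733/32182 ≈ 34.293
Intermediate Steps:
x(v) = 4 + v
j(Y) = 6*Y² (j(Y) = (6*Y)*Y = 6*Y²)
A = -1/64364 (A = 1/((-20344 - 1*11935) - 32085) = 1/((-20344 - 11935) - 32085) = 1/(-32279 - 32085) = 1/(-64364) = -1/64364 ≈ -1.5537e-5)
√(j(R(x(1))) + A) = √(6*14² - 1/64364) = √(6*196 - 1/64364) = √(1176 - 1/64364) = √(75692063/64364) = √1217960985733/32182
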